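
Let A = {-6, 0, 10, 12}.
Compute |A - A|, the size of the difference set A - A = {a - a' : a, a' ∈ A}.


A - A = {a - a' : a, a' ∈ A}; |A| = 4.
Bounds: 2|A|-1 ≤ |A - A| ≤ |A|² - |A| + 1, i.e. 7 ≤ |A - A| ≤ 13.
Note: 0 ∈ A - A always (from a - a). The set is symmetric: if d ∈ A - A then -d ∈ A - A.
Enumerate nonzero differences d = a - a' with a > a' (then include -d):
Positive differences: {2, 6, 10, 12, 16, 18}
Full difference set: {0} ∪ (positive diffs) ∪ (negative diffs).
|A - A| = 1 + 2·6 = 13 (matches direct enumeration: 13).

|A - A| = 13


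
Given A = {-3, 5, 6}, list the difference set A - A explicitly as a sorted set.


A - A = {a - a' : a, a' ∈ A}.
Compute a - a' for each ordered pair (a, a'):
a = -3: -3--3=0, -3-5=-8, -3-6=-9
a = 5: 5--3=8, 5-5=0, 5-6=-1
a = 6: 6--3=9, 6-5=1, 6-6=0
Collecting distinct values (and noting 0 appears from a-a):
A - A = {-9, -8, -1, 0, 1, 8, 9}
|A - A| = 7

A - A = {-9, -8, -1, 0, 1, 8, 9}


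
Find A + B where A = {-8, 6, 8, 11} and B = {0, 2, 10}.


A + B = {a + b : a ∈ A, b ∈ B}.
Enumerate all |A|·|B| = 4·3 = 12 pairs (a, b) and collect distinct sums.
a = -8: -8+0=-8, -8+2=-6, -8+10=2
a = 6: 6+0=6, 6+2=8, 6+10=16
a = 8: 8+0=8, 8+2=10, 8+10=18
a = 11: 11+0=11, 11+2=13, 11+10=21
Collecting distinct sums: A + B = {-8, -6, 2, 6, 8, 10, 11, 13, 16, 18, 21}
|A + B| = 11

A + B = {-8, -6, 2, 6, 8, 10, 11, 13, 16, 18, 21}


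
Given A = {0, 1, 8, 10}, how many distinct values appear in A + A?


A + A = {a + a' : a, a' ∈ A}; |A| = 4.
General bounds: 2|A| - 1 ≤ |A + A| ≤ |A|(|A|+1)/2, i.e. 7 ≤ |A + A| ≤ 10.
Lower bound 2|A|-1 is attained iff A is an arithmetic progression.
Enumerate sums a + a' for a ≤ a' (symmetric, so this suffices):
a = 0: 0+0=0, 0+1=1, 0+8=8, 0+10=10
a = 1: 1+1=2, 1+8=9, 1+10=11
a = 8: 8+8=16, 8+10=18
a = 10: 10+10=20
Distinct sums: {0, 1, 2, 8, 9, 10, 11, 16, 18, 20}
|A + A| = 10

|A + A| = 10


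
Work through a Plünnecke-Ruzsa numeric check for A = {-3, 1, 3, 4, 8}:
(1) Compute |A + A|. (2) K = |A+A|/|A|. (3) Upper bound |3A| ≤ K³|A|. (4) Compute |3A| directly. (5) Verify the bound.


|A| = 5.
Step 1: Compute A + A by enumerating all 25 pairs.
A + A = {-6, -2, 0, 1, 2, 4, 5, 6, 7, 8, 9, 11, 12, 16}, so |A + A| = 14.
Step 2: Doubling constant K = |A + A|/|A| = 14/5 = 14/5 ≈ 2.8000.
Step 3: Plünnecke-Ruzsa gives |3A| ≤ K³·|A| = (2.8000)³ · 5 ≈ 109.7600.
Step 4: Compute 3A = A + A + A directly by enumerating all triples (a,b,c) ∈ A³; |3A| = 25.
Step 5: Check 25 ≤ 109.7600? Yes ✓.

K = 14/5, Plünnecke-Ruzsa bound K³|A| ≈ 109.7600, |3A| = 25, inequality holds.


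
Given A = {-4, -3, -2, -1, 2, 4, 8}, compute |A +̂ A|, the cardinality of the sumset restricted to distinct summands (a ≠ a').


Restricted sumset: A +̂ A = {a + a' : a ∈ A, a' ∈ A, a ≠ a'}.
Equivalently, take A + A and drop any sum 2a that is achievable ONLY as a + a for a ∈ A (i.e. sums representable only with equal summands).
Enumerate pairs (a, a') with a < a' (symmetric, so each unordered pair gives one sum; this covers all a ≠ a'):
  -4 + -3 = -7
  -4 + -2 = -6
  -4 + -1 = -5
  -4 + 2 = -2
  -4 + 4 = 0
  -4 + 8 = 4
  -3 + -2 = -5
  -3 + -1 = -4
  -3 + 2 = -1
  -3 + 4 = 1
  -3 + 8 = 5
  -2 + -1 = -3
  -2 + 2 = 0
  -2 + 4 = 2
  -2 + 8 = 6
  -1 + 2 = 1
  -1 + 4 = 3
  -1 + 8 = 7
  2 + 4 = 6
  2 + 8 = 10
  4 + 8 = 12
Collected distinct sums: {-7, -6, -5, -4, -3, -2, -1, 0, 1, 2, 3, 4, 5, 6, 7, 10, 12}
|A +̂ A| = 17
(Reference bound: |A +̂ A| ≥ 2|A| - 3 for |A| ≥ 2, with |A| = 7 giving ≥ 11.)

|A +̂ A| = 17


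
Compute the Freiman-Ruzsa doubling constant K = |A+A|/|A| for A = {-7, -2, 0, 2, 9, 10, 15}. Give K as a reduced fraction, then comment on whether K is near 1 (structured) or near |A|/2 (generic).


|A| = 7.
Compute A + A by enumerating all 49 pairs.
A + A = {-14, -9, -7, -5, -4, -2, 0, 2, 3, 4, 7, 8, 9, 10, 11, 12, 13, 15, 17, 18, 19, 20, 24, 25, 30}, so |A + A| = 25.
K = |A + A| / |A| = 25/7 (already in lowest terms) ≈ 3.5714.
Reference: AP of size 7 gives K = 13/7 ≈ 1.8571; a fully generic set of size 7 gives K ≈ 4.0000.

|A| = 7, |A + A| = 25, K = 25/7.


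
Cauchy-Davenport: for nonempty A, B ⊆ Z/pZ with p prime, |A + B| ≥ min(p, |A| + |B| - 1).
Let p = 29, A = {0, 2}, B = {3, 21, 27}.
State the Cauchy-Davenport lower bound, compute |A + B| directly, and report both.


Cauchy-Davenport: |A + B| ≥ min(p, |A| + |B| - 1) for A, B nonempty in Z/pZ.
|A| = 2, |B| = 3, p = 29.
CD lower bound = min(29, 2 + 3 - 1) = min(29, 4) = 4.
Compute A + B mod 29 directly:
a = 0: 0+3=3, 0+21=21, 0+27=27
a = 2: 2+3=5, 2+21=23, 2+27=0
A + B = {0, 3, 5, 21, 23, 27}, so |A + B| = 6.
Verify: 6 ≥ 4? Yes ✓.

CD lower bound = 4, actual |A + B| = 6.


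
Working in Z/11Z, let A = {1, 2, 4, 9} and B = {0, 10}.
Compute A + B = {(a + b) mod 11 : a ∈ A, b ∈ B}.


Work in Z/11Z: reduce every sum a + b modulo 11.
Enumerate all 8 pairs:
a = 1: 1+0=1, 1+10=0
a = 2: 2+0=2, 2+10=1
a = 4: 4+0=4, 4+10=3
a = 9: 9+0=9, 9+10=8
Distinct residues collected: {0, 1, 2, 3, 4, 8, 9}
|A + B| = 7 (out of 11 total residues).

A + B = {0, 1, 2, 3, 4, 8, 9}


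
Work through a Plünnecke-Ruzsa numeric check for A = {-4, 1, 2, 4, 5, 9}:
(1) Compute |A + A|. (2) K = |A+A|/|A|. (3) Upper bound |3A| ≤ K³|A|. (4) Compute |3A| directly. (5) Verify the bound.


|A| = 6.
Step 1: Compute A + A by enumerating all 36 pairs.
A + A = {-8, -3, -2, 0, 1, 2, 3, 4, 5, 6, 7, 8, 9, 10, 11, 13, 14, 18}, so |A + A| = 18.
Step 2: Doubling constant K = |A + A|/|A| = 18/6 = 18/6 ≈ 3.0000.
Step 3: Plünnecke-Ruzsa gives |3A| ≤ K³·|A| = (3.0000)³ · 6 ≈ 162.0000.
Step 4: Compute 3A = A + A + A directly by enumerating all triples (a,b,c) ∈ A³; |3A| = 31.
Step 5: Check 31 ≤ 162.0000? Yes ✓.

K = 18/6, Plünnecke-Ruzsa bound K³|A| ≈ 162.0000, |3A| = 31, inequality holds.


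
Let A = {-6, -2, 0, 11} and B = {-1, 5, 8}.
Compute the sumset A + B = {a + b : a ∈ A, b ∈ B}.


A + B = {a + b : a ∈ A, b ∈ B}.
Enumerate all |A|·|B| = 4·3 = 12 pairs (a, b) and collect distinct sums.
a = -6: -6+-1=-7, -6+5=-1, -6+8=2
a = -2: -2+-1=-3, -2+5=3, -2+8=6
a = 0: 0+-1=-1, 0+5=5, 0+8=8
a = 11: 11+-1=10, 11+5=16, 11+8=19
Collecting distinct sums: A + B = {-7, -3, -1, 2, 3, 5, 6, 8, 10, 16, 19}
|A + B| = 11

A + B = {-7, -3, -1, 2, 3, 5, 6, 8, 10, 16, 19}


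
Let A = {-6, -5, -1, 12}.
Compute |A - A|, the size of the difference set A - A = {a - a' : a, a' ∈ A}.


A - A = {a - a' : a, a' ∈ A}; |A| = 4.
Bounds: 2|A|-1 ≤ |A - A| ≤ |A|² - |A| + 1, i.e. 7 ≤ |A - A| ≤ 13.
Note: 0 ∈ A - A always (from a - a). The set is symmetric: if d ∈ A - A then -d ∈ A - A.
Enumerate nonzero differences d = a - a' with a > a' (then include -d):
Positive differences: {1, 4, 5, 13, 17, 18}
Full difference set: {0} ∪ (positive diffs) ∪ (negative diffs).
|A - A| = 1 + 2·6 = 13 (matches direct enumeration: 13).

|A - A| = 13


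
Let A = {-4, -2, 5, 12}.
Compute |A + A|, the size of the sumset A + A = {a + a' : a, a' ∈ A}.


A + A = {a + a' : a, a' ∈ A}; |A| = 4.
General bounds: 2|A| - 1 ≤ |A + A| ≤ |A|(|A|+1)/2, i.e. 7 ≤ |A + A| ≤ 10.
Lower bound 2|A|-1 is attained iff A is an arithmetic progression.
Enumerate sums a + a' for a ≤ a' (symmetric, so this suffices):
a = -4: -4+-4=-8, -4+-2=-6, -4+5=1, -4+12=8
a = -2: -2+-2=-4, -2+5=3, -2+12=10
a = 5: 5+5=10, 5+12=17
a = 12: 12+12=24
Distinct sums: {-8, -6, -4, 1, 3, 8, 10, 17, 24}
|A + A| = 9

|A + A| = 9


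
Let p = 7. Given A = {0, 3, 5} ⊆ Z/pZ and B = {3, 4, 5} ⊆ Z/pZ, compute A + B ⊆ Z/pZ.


Work in Z/7Z: reduce every sum a + b modulo 7.
Enumerate all 9 pairs:
a = 0: 0+3=3, 0+4=4, 0+5=5
a = 3: 3+3=6, 3+4=0, 3+5=1
a = 5: 5+3=1, 5+4=2, 5+5=3
Distinct residues collected: {0, 1, 2, 3, 4, 5, 6}
|A + B| = 7 (out of 7 total residues).

A + B = {0, 1, 2, 3, 4, 5, 6}


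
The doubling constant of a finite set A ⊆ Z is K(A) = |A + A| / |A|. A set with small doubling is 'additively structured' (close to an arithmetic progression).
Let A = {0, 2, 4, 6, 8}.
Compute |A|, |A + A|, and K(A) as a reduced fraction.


|A| = 5.
Compute A + A by enumerating all 25 pairs.
A + A = {0, 2, 4, 6, 8, 10, 12, 14, 16}, so |A + A| = 9.
K = |A + A| / |A| = 9/5 (already in lowest terms) ≈ 1.8000.
Reference: AP of size 5 gives K = 9/5 ≈ 1.8000; a fully generic set of size 5 gives K ≈ 3.0000.

|A| = 5, |A + A| = 9, K = 9/5.


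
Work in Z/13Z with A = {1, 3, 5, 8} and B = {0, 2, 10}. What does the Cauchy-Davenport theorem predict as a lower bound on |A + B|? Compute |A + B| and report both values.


Cauchy-Davenport: |A + B| ≥ min(p, |A| + |B| - 1) for A, B nonempty in Z/pZ.
|A| = 4, |B| = 3, p = 13.
CD lower bound = min(13, 4 + 3 - 1) = min(13, 6) = 6.
Compute A + B mod 13 directly:
a = 1: 1+0=1, 1+2=3, 1+10=11
a = 3: 3+0=3, 3+2=5, 3+10=0
a = 5: 5+0=5, 5+2=7, 5+10=2
a = 8: 8+0=8, 8+2=10, 8+10=5
A + B = {0, 1, 2, 3, 5, 7, 8, 10, 11}, so |A + B| = 9.
Verify: 9 ≥ 6? Yes ✓.

CD lower bound = 6, actual |A + B| = 9.


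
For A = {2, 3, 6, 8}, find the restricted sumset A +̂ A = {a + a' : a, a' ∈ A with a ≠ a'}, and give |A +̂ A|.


Restricted sumset: A +̂ A = {a + a' : a ∈ A, a' ∈ A, a ≠ a'}.
Equivalently, take A + A and drop any sum 2a that is achievable ONLY as a + a for a ∈ A (i.e. sums representable only with equal summands).
Enumerate pairs (a, a') with a < a' (symmetric, so each unordered pair gives one sum; this covers all a ≠ a'):
  2 + 3 = 5
  2 + 6 = 8
  2 + 8 = 10
  3 + 6 = 9
  3 + 8 = 11
  6 + 8 = 14
Collected distinct sums: {5, 8, 9, 10, 11, 14}
|A +̂ A| = 6
(Reference bound: |A +̂ A| ≥ 2|A| - 3 for |A| ≥ 2, with |A| = 4 giving ≥ 5.)

|A +̂ A| = 6


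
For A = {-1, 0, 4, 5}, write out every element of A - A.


A - A = {a - a' : a, a' ∈ A}.
Compute a - a' for each ordered pair (a, a'):
a = -1: -1--1=0, -1-0=-1, -1-4=-5, -1-5=-6
a = 0: 0--1=1, 0-0=0, 0-4=-4, 0-5=-5
a = 4: 4--1=5, 4-0=4, 4-4=0, 4-5=-1
a = 5: 5--1=6, 5-0=5, 5-4=1, 5-5=0
Collecting distinct values (and noting 0 appears from a-a):
A - A = {-6, -5, -4, -1, 0, 1, 4, 5, 6}
|A - A| = 9

A - A = {-6, -5, -4, -1, 0, 1, 4, 5, 6}


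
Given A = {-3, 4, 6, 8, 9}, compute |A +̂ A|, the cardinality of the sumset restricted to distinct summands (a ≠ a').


Restricted sumset: A +̂ A = {a + a' : a ∈ A, a' ∈ A, a ≠ a'}.
Equivalently, take A + A and drop any sum 2a that is achievable ONLY as a + a for a ∈ A (i.e. sums representable only with equal summands).
Enumerate pairs (a, a') with a < a' (symmetric, so each unordered pair gives one sum; this covers all a ≠ a'):
  -3 + 4 = 1
  -3 + 6 = 3
  -3 + 8 = 5
  -3 + 9 = 6
  4 + 6 = 10
  4 + 8 = 12
  4 + 9 = 13
  6 + 8 = 14
  6 + 9 = 15
  8 + 9 = 17
Collected distinct sums: {1, 3, 5, 6, 10, 12, 13, 14, 15, 17}
|A +̂ A| = 10
(Reference bound: |A +̂ A| ≥ 2|A| - 3 for |A| ≥ 2, with |A| = 5 giving ≥ 7.)

|A +̂ A| = 10


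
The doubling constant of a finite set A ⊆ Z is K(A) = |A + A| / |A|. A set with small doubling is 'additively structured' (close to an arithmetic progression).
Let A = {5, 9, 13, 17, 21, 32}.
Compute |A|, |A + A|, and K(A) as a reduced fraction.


|A| = 6.
Compute A + A by enumerating all 36 pairs.
A + A = {10, 14, 18, 22, 26, 30, 34, 37, 38, 41, 42, 45, 49, 53, 64}, so |A + A| = 15.
K = |A + A| / |A| = 15/6 = 5/2 ≈ 2.5000.
Reference: AP of size 6 gives K = 11/6 ≈ 1.8333; a fully generic set of size 6 gives K ≈ 3.5000.

|A| = 6, |A + A| = 15, K = 15/6 = 5/2.


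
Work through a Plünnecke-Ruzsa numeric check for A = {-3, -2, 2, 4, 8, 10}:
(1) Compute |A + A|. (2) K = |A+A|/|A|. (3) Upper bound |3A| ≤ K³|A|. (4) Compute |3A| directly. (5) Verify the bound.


|A| = 6.
Step 1: Compute A + A by enumerating all 36 pairs.
A + A = {-6, -5, -4, -1, 0, 1, 2, 4, 5, 6, 7, 8, 10, 12, 14, 16, 18, 20}, so |A + A| = 18.
Step 2: Doubling constant K = |A + A|/|A| = 18/6 = 18/6 ≈ 3.0000.
Step 3: Plünnecke-Ruzsa gives |3A| ≤ K³·|A| = (3.0000)³ · 6 ≈ 162.0000.
Step 4: Compute 3A = A + A + A directly by enumerating all triples (a,b,c) ∈ A³; |3A| = 33.
Step 5: Check 33 ≤ 162.0000? Yes ✓.

K = 18/6, Plünnecke-Ruzsa bound K³|A| ≈ 162.0000, |3A| = 33, inequality holds.


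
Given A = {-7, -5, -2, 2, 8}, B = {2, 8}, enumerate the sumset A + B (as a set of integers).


A + B = {a + b : a ∈ A, b ∈ B}.
Enumerate all |A|·|B| = 5·2 = 10 pairs (a, b) and collect distinct sums.
a = -7: -7+2=-5, -7+8=1
a = -5: -5+2=-3, -5+8=3
a = -2: -2+2=0, -2+8=6
a = 2: 2+2=4, 2+8=10
a = 8: 8+2=10, 8+8=16
Collecting distinct sums: A + B = {-5, -3, 0, 1, 3, 4, 6, 10, 16}
|A + B| = 9

A + B = {-5, -3, 0, 1, 3, 4, 6, 10, 16}


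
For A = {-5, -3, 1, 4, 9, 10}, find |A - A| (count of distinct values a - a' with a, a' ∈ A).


A - A = {a - a' : a, a' ∈ A}; |A| = 6.
Bounds: 2|A|-1 ≤ |A - A| ≤ |A|² - |A| + 1, i.e. 11 ≤ |A - A| ≤ 31.
Note: 0 ∈ A - A always (from a - a). The set is symmetric: if d ∈ A - A then -d ∈ A - A.
Enumerate nonzero differences d = a - a' with a > a' (then include -d):
Positive differences: {1, 2, 3, 4, 5, 6, 7, 8, 9, 12, 13, 14, 15}
Full difference set: {0} ∪ (positive diffs) ∪ (negative diffs).
|A - A| = 1 + 2·13 = 27 (matches direct enumeration: 27).

|A - A| = 27


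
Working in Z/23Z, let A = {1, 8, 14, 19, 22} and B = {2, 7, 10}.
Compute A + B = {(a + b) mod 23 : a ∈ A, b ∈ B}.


Work in Z/23Z: reduce every sum a + b modulo 23.
Enumerate all 15 pairs:
a = 1: 1+2=3, 1+7=8, 1+10=11
a = 8: 8+2=10, 8+7=15, 8+10=18
a = 14: 14+2=16, 14+7=21, 14+10=1
a = 19: 19+2=21, 19+7=3, 19+10=6
a = 22: 22+2=1, 22+7=6, 22+10=9
Distinct residues collected: {1, 3, 6, 8, 9, 10, 11, 15, 16, 18, 21}
|A + B| = 11 (out of 23 total residues).

A + B = {1, 3, 6, 8, 9, 10, 11, 15, 16, 18, 21}


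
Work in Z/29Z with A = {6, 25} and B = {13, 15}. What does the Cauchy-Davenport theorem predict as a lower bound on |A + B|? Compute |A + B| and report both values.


Cauchy-Davenport: |A + B| ≥ min(p, |A| + |B| - 1) for A, B nonempty in Z/pZ.
|A| = 2, |B| = 2, p = 29.
CD lower bound = min(29, 2 + 2 - 1) = min(29, 3) = 3.
Compute A + B mod 29 directly:
a = 6: 6+13=19, 6+15=21
a = 25: 25+13=9, 25+15=11
A + B = {9, 11, 19, 21}, so |A + B| = 4.
Verify: 4 ≥ 3? Yes ✓.

CD lower bound = 3, actual |A + B| = 4.


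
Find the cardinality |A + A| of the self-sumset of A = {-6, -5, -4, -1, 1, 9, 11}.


A + A = {a + a' : a, a' ∈ A}; |A| = 7.
General bounds: 2|A| - 1 ≤ |A + A| ≤ |A|(|A|+1)/2, i.e. 13 ≤ |A + A| ≤ 28.
Lower bound 2|A|-1 is attained iff A is an arithmetic progression.
Enumerate sums a + a' for a ≤ a' (symmetric, so this suffices):
a = -6: -6+-6=-12, -6+-5=-11, -6+-4=-10, -6+-1=-7, -6+1=-5, -6+9=3, -6+11=5
a = -5: -5+-5=-10, -5+-4=-9, -5+-1=-6, -5+1=-4, -5+9=4, -5+11=6
a = -4: -4+-4=-8, -4+-1=-5, -4+1=-3, -4+9=5, -4+11=7
a = -1: -1+-1=-2, -1+1=0, -1+9=8, -1+11=10
a = 1: 1+1=2, 1+9=10, 1+11=12
a = 9: 9+9=18, 9+11=20
a = 11: 11+11=22
Distinct sums: {-12, -11, -10, -9, -8, -7, -6, -5, -4, -3, -2, 0, 2, 3, 4, 5, 6, 7, 8, 10, 12, 18, 20, 22}
|A + A| = 24

|A + A| = 24


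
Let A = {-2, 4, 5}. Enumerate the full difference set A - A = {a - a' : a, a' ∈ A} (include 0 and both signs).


A - A = {a - a' : a, a' ∈ A}.
Compute a - a' for each ordered pair (a, a'):
a = -2: -2--2=0, -2-4=-6, -2-5=-7
a = 4: 4--2=6, 4-4=0, 4-5=-1
a = 5: 5--2=7, 5-4=1, 5-5=0
Collecting distinct values (and noting 0 appears from a-a):
A - A = {-7, -6, -1, 0, 1, 6, 7}
|A - A| = 7

A - A = {-7, -6, -1, 0, 1, 6, 7}


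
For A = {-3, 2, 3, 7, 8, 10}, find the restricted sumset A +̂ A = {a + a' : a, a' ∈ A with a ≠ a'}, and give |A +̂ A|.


Restricted sumset: A +̂ A = {a + a' : a ∈ A, a' ∈ A, a ≠ a'}.
Equivalently, take A + A and drop any sum 2a that is achievable ONLY as a + a for a ∈ A (i.e. sums representable only with equal summands).
Enumerate pairs (a, a') with a < a' (symmetric, so each unordered pair gives one sum; this covers all a ≠ a'):
  -3 + 2 = -1
  -3 + 3 = 0
  -3 + 7 = 4
  -3 + 8 = 5
  -3 + 10 = 7
  2 + 3 = 5
  2 + 7 = 9
  2 + 8 = 10
  2 + 10 = 12
  3 + 7 = 10
  3 + 8 = 11
  3 + 10 = 13
  7 + 8 = 15
  7 + 10 = 17
  8 + 10 = 18
Collected distinct sums: {-1, 0, 4, 5, 7, 9, 10, 11, 12, 13, 15, 17, 18}
|A +̂ A| = 13
(Reference bound: |A +̂ A| ≥ 2|A| - 3 for |A| ≥ 2, with |A| = 6 giving ≥ 9.)

|A +̂ A| = 13


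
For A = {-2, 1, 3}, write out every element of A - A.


A - A = {a - a' : a, a' ∈ A}.
Compute a - a' for each ordered pair (a, a'):
a = -2: -2--2=0, -2-1=-3, -2-3=-5
a = 1: 1--2=3, 1-1=0, 1-3=-2
a = 3: 3--2=5, 3-1=2, 3-3=0
Collecting distinct values (and noting 0 appears from a-a):
A - A = {-5, -3, -2, 0, 2, 3, 5}
|A - A| = 7

A - A = {-5, -3, -2, 0, 2, 3, 5}


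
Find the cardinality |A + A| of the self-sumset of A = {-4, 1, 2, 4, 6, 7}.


A + A = {a + a' : a, a' ∈ A}; |A| = 6.
General bounds: 2|A| - 1 ≤ |A + A| ≤ |A|(|A|+1)/2, i.e. 11 ≤ |A + A| ≤ 21.
Lower bound 2|A|-1 is attained iff A is an arithmetic progression.
Enumerate sums a + a' for a ≤ a' (symmetric, so this suffices):
a = -4: -4+-4=-8, -4+1=-3, -4+2=-2, -4+4=0, -4+6=2, -4+7=3
a = 1: 1+1=2, 1+2=3, 1+4=5, 1+6=7, 1+7=8
a = 2: 2+2=4, 2+4=6, 2+6=8, 2+7=9
a = 4: 4+4=8, 4+6=10, 4+7=11
a = 6: 6+6=12, 6+7=13
a = 7: 7+7=14
Distinct sums: {-8, -3, -2, 0, 2, 3, 4, 5, 6, 7, 8, 9, 10, 11, 12, 13, 14}
|A + A| = 17

|A + A| = 17


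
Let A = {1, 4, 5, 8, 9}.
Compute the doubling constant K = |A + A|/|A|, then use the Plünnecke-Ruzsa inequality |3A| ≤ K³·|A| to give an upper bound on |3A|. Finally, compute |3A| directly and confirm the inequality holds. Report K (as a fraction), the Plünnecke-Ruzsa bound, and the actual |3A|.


|A| = 5.
Step 1: Compute A + A by enumerating all 25 pairs.
A + A = {2, 5, 6, 8, 9, 10, 12, 13, 14, 16, 17, 18}, so |A + A| = 12.
Step 2: Doubling constant K = |A + A|/|A| = 12/5 = 12/5 ≈ 2.4000.
Step 3: Plünnecke-Ruzsa gives |3A| ≤ K³·|A| = (2.4000)³ · 5 ≈ 69.1200.
Step 4: Compute 3A = A + A + A directly by enumerating all triples (a,b,c) ∈ A³; |3A| = 22.
Step 5: Check 22 ≤ 69.1200? Yes ✓.

K = 12/5, Plünnecke-Ruzsa bound K³|A| ≈ 69.1200, |3A| = 22, inequality holds.


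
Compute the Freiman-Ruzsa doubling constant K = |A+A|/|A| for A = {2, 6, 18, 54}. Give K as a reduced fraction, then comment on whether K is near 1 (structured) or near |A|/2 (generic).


|A| = 4.
Compute A + A by enumerating all 16 pairs.
A + A = {4, 8, 12, 20, 24, 36, 56, 60, 72, 108}, so |A + A| = 10.
K = |A + A| / |A| = 10/4 = 5/2 ≈ 2.5000.
Reference: AP of size 4 gives K = 7/4 ≈ 1.7500; a fully generic set of size 4 gives K ≈ 2.5000.

|A| = 4, |A + A| = 10, K = 10/4 = 5/2.


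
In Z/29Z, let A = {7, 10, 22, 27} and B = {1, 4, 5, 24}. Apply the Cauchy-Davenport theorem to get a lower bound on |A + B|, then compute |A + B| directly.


Cauchy-Davenport: |A + B| ≥ min(p, |A| + |B| - 1) for A, B nonempty in Z/pZ.
|A| = 4, |B| = 4, p = 29.
CD lower bound = min(29, 4 + 4 - 1) = min(29, 7) = 7.
Compute A + B mod 29 directly:
a = 7: 7+1=8, 7+4=11, 7+5=12, 7+24=2
a = 10: 10+1=11, 10+4=14, 10+5=15, 10+24=5
a = 22: 22+1=23, 22+4=26, 22+5=27, 22+24=17
a = 27: 27+1=28, 27+4=2, 27+5=3, 27+24=22
A + B = {2, 3, 5, 8, 11, 12, 14, 15, 17, 22, 23, 26, 27, 28}, so |A + B| = 14.
Verify: 14 ≥ 7? Yes ✓.

CD lower bound = 7, actual |A + B| = 14.


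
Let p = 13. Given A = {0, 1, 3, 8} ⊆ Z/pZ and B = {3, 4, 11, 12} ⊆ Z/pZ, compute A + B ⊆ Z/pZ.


Work in Z/13Z: reduce every sum a + b modulo 13.
Enumerate all 16 pairs:
a = 0: 0+3=3, 0+4=4, 0+11=11, 0+12=12
a = 1: 1+3=4, 1+4=5, 1+11=12, 1+12=0
a = 3: 3+3=6, 3+4=7, 3+11=1, 3+12=2
a = 8: 8+3=11, 8+4=12, 8+11=6, 8+12=7
Distinct residues collected: {0, 1, 2, 3, 4, 5, 6, 7, 11, 12}
|A + B| = 10 (out of 13 total residues).

A + B = {0, 1, 2, 3, 4, 5, 6, 7, 11, 12}


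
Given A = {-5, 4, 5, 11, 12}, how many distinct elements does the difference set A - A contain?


A - A = {a - a' : a, a' ∈ A}; |A| = 5.
Bounds: 2|A|-1 ≤ |A - A| ≤ |A|² - |A| + 1, i.e. 9 ≤ |A - A| ≤ 21.
Note: 0 ∈ A - A always (from a - a). The set is symmetric: if d ∈ A - A then -d ∈ A - A.
Enumerate nonzero differences d = a - a' with a > a' (then include -d):
Positive differences: {1, 6, 7, 8, 9, 10, 16, 17}
Full difference set: {0} ∪ (positive diffs) ∪ (negative diffs).
|A - A| = 1 + 2·8 = 17 (matches direct enumeration: 17).

|A - A| = 17


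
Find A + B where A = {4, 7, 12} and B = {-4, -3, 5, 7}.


A + B = {a + b : a ∈ A, b ∈ B}.
Enumerate all |A|·|B| = 3·4 = 12 pairs (a, b) and collect distinct sums.
a = 4: 4+-4=0, 4+-3=1, 4+5=9, 4+7=11
a = 7: 7+-4=3, 7+-3=4, 7+5=12, 7+7=14
a = 12: 12+-4=8, 12+-3=9, 12+5=17, 12+7=19
Collecting distinct sums: A + B = {0, 1, 3, 4, 8, 9, 11, 12, 14, 17, 19}
|A + B| = 11

A + B = {0, 1, 3, 4, 8, 9, 11, 12, 14, 17, 19}


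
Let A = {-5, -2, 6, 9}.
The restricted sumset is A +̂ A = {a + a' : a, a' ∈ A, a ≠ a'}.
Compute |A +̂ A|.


Restricted sumset: A +̂ A = {a + a' : a ∈ A, a' ∈ A, a ≠ a'}.
Equivalently, take A + A and drop any sum 2a that is achievable ONLY as a + a for a ∈ A (i.e. sums representable only with equal summands).
Enumerate pairs (a, a') with a < a' (symmetric, so each unordered pair gives one sum; this covers all a ≠ a'):
  -5 + -2 = -7
  -5 + 6 = 1
  -5 + 9 = 4
  -2 + 6 = 4
  -2 + 9 = 7
  6 + 9 = 15
Collected distinct sums: {-7, 1, 4, 7, 15}
|A +̂ A| = 5
(Reference bound: |A +̂ A| ≥ 2|A| - 3 for |A| ≥ 2, with |A| = 4 giving ≥ 5.)

|A +̂ A| = 5


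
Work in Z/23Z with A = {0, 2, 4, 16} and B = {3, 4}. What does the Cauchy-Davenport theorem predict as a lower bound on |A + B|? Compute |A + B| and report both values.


Cauchy-Davenport: |A + B| ≥ min(p, |A| + |B| - 1) for A, B nonempty in Z/pZ.
|A| = 4, |B| = 2, p = 23.
CD lower bound = min(23, 4 + 2 - 1) = min(23, 5) = 5.
Compute A + B mod 23 directly:
a = 0: 0+3=3, 0+4=4
a = 2: 2+3=5, 2+4=6
a = 4: 4+3=7, 4+4=8
a = 16: 16+3=19, 16+4=20
A + B = {3, 4, 5, 6, 7, 8, 19, 20}, so |A + B| = 8.
Verify: 8 ≥ 5? Yes ✓.

CD lower bound = 5, actual |A + B| = 8.


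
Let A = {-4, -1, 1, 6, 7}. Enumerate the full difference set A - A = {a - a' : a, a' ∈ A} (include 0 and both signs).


A - A = {a - a' : a, a' ∈ A}.
Compute a - a' for each ordered pair (a, a'):
a = -4: -4--4=0, -4--1=-3, -4-1=-5, -4-6=-10, -4-7=-11
a = -1: -1--4=3, -1--1=0, -1-1=-2, -1-6=-7, -1-7=-8
a = 1: 1--4=5, 1--1=2, 1-1=0, 1-6=-5, 1-7=-6
a = 6: 6--4=10, 6--1=7, 6-1=5, 6-6=0, 6-7=-1
a = 7: 7--4=11, 7--1=8, 7-1=6, 7-6=1, 7-7=0
Collecting distinct values (and noting 0 appears from a-a):
A - A = {-11, -10, -8, -7, -6, -5, -3, -2, -1, 0, 1, 2, 3, 5, 6, 7, 8, 10, 11}
|A - A| = 19

A - A = {-11, -10, -8, -7, -6, -5, -3, -2, -1, 0, 1, 2, 3, 5, 6, 7, 8, 10, 11}


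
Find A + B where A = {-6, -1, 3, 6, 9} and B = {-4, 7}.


A + B = {a + b : a ∈ A, b ∈ B}.
Enumerate all |A|·|B| = 5·2 = 10 pairs (a, b) and collect distinct sums.
a = -6: -6+-4=-10, -6+7=1
a = -1: -1+-4=-5, -1+7=6
a = 3: 3+-4=-1, 3+7=10
a = 6: 6+-4=2, 6+7=13
a = 9: 9+-4=5, 9+7=16
Collecting distinct sums: A + B = {-10, -5, -1, 1, 2, 5, 6, 10, 13, 16}
|A + B| = 10

A + B = {-10, -5, -1, 1, 2, 5, 6, 10, 13, 16}


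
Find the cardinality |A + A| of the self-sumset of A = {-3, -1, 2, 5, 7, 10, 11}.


A + A = {a + a' : a, a' ∈ A}; |A| = 7.
General bounds: 2|A| - 1 ≤ |A + A| ≤ |A|(|A|+1)/2, i.e. 13 ≤ |A + A| ≤ 28.
Lower bound 2|A|-1 is attained iff A is an arithmetic progression.
Enumerate sums a + a' for a ≤ a' (symmetric, so this suffices):
a = -3: -3+-3=-6, -3+-1=-4, -3+2=-1, -3+5=2, -3+7=4, -3+10=7, -3+11=8
a = -1: -1+-1=-2, -1+2=1, -1+5=4, -1+7=6, -1+10=9, -1+11=10
a = 2: 2+2=4, 2+5=7, 2+7=9, 2+10=12, 2+11=13
a = 5: 5+5=10, 5+7=12, 5+10=15, 5+11=16
a = 7: 7+7=14, 7+10=17, 7+11=18
a = 10: 10+10=20, 10+11=21
a = 11: 11+11=22
Distinct sums: {-6, -4, -2, -1, 1, 2, 4, 6, 7, 8, 9, 10, 12, 13, 14, 15, 16, 17, 18, 20, 21, 22}
|A + A| = 22

|A + A| = 22


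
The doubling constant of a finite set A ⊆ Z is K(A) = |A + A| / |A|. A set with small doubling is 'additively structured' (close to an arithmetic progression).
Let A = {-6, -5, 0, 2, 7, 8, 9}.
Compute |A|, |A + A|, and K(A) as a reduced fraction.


|A| = 7.
Compute A + A by enumerating all 49 pairs.
A + A = {-12, -11, -10, -6, -5, -4, -3, 0, 1, 2, 3, 4, 7, 8, 9, 10, 11, 14, 15, 16, 17, 18}, so |A + A| = 22.
K = |A + A| / |A| = 22/7 (already in lowest terms) ≈ 3.1429.
Reference: AP of size 7 gives K = 13/7 ≈ 1.8571; a fully generic set of size 7 gives K ≈ 4.0000.

|A| = 7, |A + A| = 22, K = 22/7.


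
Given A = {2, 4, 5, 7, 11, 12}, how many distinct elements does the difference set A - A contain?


A - A = {a - a' : a, a' ∈ A}; |A| = 6.
Bounds: 2|A|-1 ≤ |A - A| ≤ |A|² - |A| + 1, i.e. 11 ≤ |A - A| ≤ 31.
Note: 0 ∈ A - A always (from a - a). The set is symmetric: if d ∈ A - A then -d ∈ A - A.
Enumerate nonzero differences d = a - a' with a > a' (then include -d):
Positive differences: {1, 2, 3, 4, 5, 6, 7, 8, 9, 10}
Full difference set: {0} ∪ (positive diffs) ∪ (negative diffs).
|A - A| = 1 + 2·10 = 21 (matches direct enumeration: 21).

|A - A| = 21


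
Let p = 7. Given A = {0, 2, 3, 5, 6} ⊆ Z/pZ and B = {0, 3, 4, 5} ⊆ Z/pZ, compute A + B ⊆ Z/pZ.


Work in Z/7Z: reduce every sum a + b modulo 7.
Enumerate all 20 pairs:
a = 0: 0+0=0, 0+3=3, 0+4=4, 0+5=5
a = 2: 2+0=2, 2+3=5, 2+4=6, 2+5=0
a = 3: 3+0=3, 3+3=6, 3+4=0, 3+5=1
a = 5: 5+0=5, 5+3=1, 5+4=2, 5+5=3
a = 6: 6+0=6, 6+3=2, 6+4=3, 6+5=4
Distinct residues collected: {0, 1, 2, 3, 4, 5, 6}
|A + B| = 7 (out of 7 total residues).

A + B = {0, 1, 2, 3, 4, 5, 6}


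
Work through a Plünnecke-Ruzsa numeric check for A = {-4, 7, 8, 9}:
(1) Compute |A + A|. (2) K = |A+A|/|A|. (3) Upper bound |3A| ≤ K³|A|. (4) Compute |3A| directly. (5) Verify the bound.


|A| = 4.
Step 1: Compute A + A by enumerating all 16 pairs.
A + A = {-8, 3, 4, 5, 14, 15, 16, 17, 18}, so |A + A| = 9.
Step 2: Doubling constant K = |A + A|/|A| = 9/4 = 9/4 ≈ 2.2500.
Step 3: Plünnecke-Ruzsa gives |3A| ≤ K³·|A| = (2.2500)³ · 4 ≈ 45.5625.
Step 4: Compute 3A = A + A + A directly by enumerating all triples (a,b,c) ∈ A³; |3A| = 16.
Step 5: Check 16 ≤ 45.5625? Yes ✓.

K = 9/4, Plünnecke-Ruzsa bound K³|A| ≈ 45.5625, |3A| = 16, inequality holds.


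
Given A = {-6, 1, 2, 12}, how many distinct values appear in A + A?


A + A = {a + a' : a, a' ∈ A}; |A| = 4.
General bounds: 2|A| - 1 ≤ |A + A| ≤ |A|(|A|+1)/2, i.e. 7 ≤ |A + A| ≤ 10.
Lower bound 2|A|-1 is attained iff A is an arithmetic progression.
Enumerate sums a + a' for a ≤ a' (symmetric, so this suffices):
a = -6: -6+-6=-12, -6+1=-5, -6+2=-4, -6+12=6
a = 1: 1+1=2, 1+2=3, 1+12=13
a = 2: 2+2=4, 2+12=14
a = 12: 12+12=24
Distinct sums: {-12, -5, -4, 2, 3, 4, 6, 13, 14, 24}
|A + A| = 10

|A + A| = 10


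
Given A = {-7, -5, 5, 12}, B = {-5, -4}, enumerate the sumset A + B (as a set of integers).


A + B = {a + b : a ∈ A, b ∈ B}.
Enumerate all |A|·|B| = 4·2 = 8 pairs (a, b) and collect distinct sums.
a = -7: -7+-5=-12, -7+-4=-11
a = -5: -5+-5=-10, -5+-4=-9
a = 5: 5+-5=0, 5+-4=1
a = 12: 12+-5=7, 12+-4=8
Collecting distinct sums: A + B = {-12, -11, -10, -9, 0, 1, 7, 8}
|A + B| = 8

A + B = {-12, -11, -10, -9, 0, 1, 7, 8}


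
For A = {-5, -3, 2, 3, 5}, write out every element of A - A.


A - A = {a - a' : a, a' ∈ A}.
Compute a - a' for each ordered pair (a, a'):
a = -5: -5--5=0, -5--3=-2, -5-2=-7, -5-3=-8, -5-5=-10
a = -3: -3--5=2, -3--3=0, -3-2=-5, -3-3=-6, -3-5=-8
a = 2: 2--5=7, 2--3=5, 2-2=0, 2-3=-1, 2-5=-3
a = 3: 3--5=8, 3--3=6, 3-2=1, 3-3=0, 3-5=-2
a = 5: 5--5=10, 5--3=8, 5-2=3, 5-3=2, 5-5=0
Collecting distinct values (and noting 0 appears from a-a):
A - A = {-10, -8, -7, -6, -5, -3, -2, -1, 0, 1, 2, 3, 5, 6, 7, 8, 10}
|A - A| = 17

A - A = {-10, -8, -7, -6, -5, -3, -2, -1, 0, 1, 2, 3, 5, 6, 7, 8, 10}


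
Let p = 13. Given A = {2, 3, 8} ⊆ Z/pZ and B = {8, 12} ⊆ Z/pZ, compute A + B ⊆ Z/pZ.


Work in Z/13Z: reduce every sum a + b modulo 13.
Enumerate all 6 pairs:
a = 2: 2+8=10, 2+12=1
a = 3: 3+8=11, 3+12=2
a = 8: 8+8=3, 8+12=7
Distinct residues collected: {1, 2, 3, 7, 10, 11}
|A + B| = 6 (out of 13 total residues).

A + B = {1, 2, 3, 7, 10, 11}


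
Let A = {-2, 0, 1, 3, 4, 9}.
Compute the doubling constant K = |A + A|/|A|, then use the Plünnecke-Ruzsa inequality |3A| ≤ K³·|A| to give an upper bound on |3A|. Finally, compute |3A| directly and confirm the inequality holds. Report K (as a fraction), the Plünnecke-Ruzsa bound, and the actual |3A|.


|A| = 6.
Step 1: Compute A + A by enumerating all 36 pairs.
A + A = {-4, -2, -1, 0, 1, 2, 3, 4, 5, 6, 7, 8, 9, 10, 12, 13, 18}, so |A + A| = 17.
Step 2: Doubling constant K = |A + A|/|A| = 17/6 = 17/6 ≈ 2.8333.
Step 3: Plünnecke-Ruzsa gives |3A| ≤ K³·|A| = (2.8333)³ · 6 ≈ 136.4722.
Step 4: Compute 3A = A + A + A directly by enumerating all triples (a,b,c) ∈ A³; |3A| = 28.
Step 5: Check 28 ≤ 136.4722? Yes ✓.

K = 17/6, Plünnecke-Ruzsa bound K³|A| ≈ 136.4722, |3A| = 28, inequality holds.


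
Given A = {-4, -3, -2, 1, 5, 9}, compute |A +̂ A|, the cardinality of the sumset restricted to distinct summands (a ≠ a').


Restricted sumset: A +̂ A = {a + a' : a ∈ A, a' ∈ A, a ≠ a'}.
Equivalently, take A + A and drop any sum 2a that is achievable ONLY as a + a for a ∈ A (i.e. sums representable only with equal summands).
Enumerate pairs (a, a') with a < a' (symmetric, so each unordered pair gives one sum; this covers all a ≠ a'):
  -4 + -3 = -7
  -4 + -2 = -6
  -4 + 1 = -3
  -4 + 5 = 1
  -4 + 9 = 5
  -3 + -2 = -5
  -3 + 1 = -2
  -3 + 5 = 2
  -3 + 9 = 6
  -2 + 1 = -1
  -2 + 5 = 3
  -2 + 9 = 7
  1 + 5 = 6
  1 + 9 = 10
  5 + 9 = 14
Collected distinct sums: {-7, -6, -5, -3, -2, -1, 1, 2, 3, 5, 6, 7, 10, 14}
|A +̂ A| = 14
(Reference bound: |A +̂ A| ≥ 2|A| - 3 for |A| ≥ 2, with |A| = 6 giving ≥ 9.)

|A +̂ A| = 14


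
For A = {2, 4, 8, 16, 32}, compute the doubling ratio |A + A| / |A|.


|A| = 5.
Compute A + A by enumerating all 25 pairs.
A + A = {4, 6, 8, 10, 12, 16, 18, 20, 24, 32, 34, 36, 40, 48, 64}, so |A + A| = 15.
K = |A + A| / |A| = 15/5 = 3/1 ≈ 3.0000.
Reference: AP of size 5 gives K = 9/5 ≈ 1.8000; a fully generic set of size 5 gives K ≈ 3.0000.

|A| = 5, |A + A| = 15, K = 15/5 = 3/1.


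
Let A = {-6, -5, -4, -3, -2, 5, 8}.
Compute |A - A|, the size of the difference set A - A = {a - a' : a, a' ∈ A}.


A - A = {a - a' : a, a' ∈ A}; |A| = 7.
Bounds: 2|A|-1 ≤ |A - A| ≤ |A|² - |A| + 1, i.e. 13 ≤ |A - A| ≤ 43.
Note: 0 ∈ A - A always (from a - a). The set is symmetric: if d ∈ A - A then -d ∈ A - A.
Enumerate nonzero differences d = a - a' with a > a' (then include -d):
Positive differences: {1, 2, 3, 4, 7, 8, 9, 10, 11, 12, 13, 14}
Full difference set: {0} ∪ (positive diffs) ∪ (negative diffs).
|A - A| = 1 + 2·12 = 25 (matches direct enumeration: 25).

|A - A| = 25


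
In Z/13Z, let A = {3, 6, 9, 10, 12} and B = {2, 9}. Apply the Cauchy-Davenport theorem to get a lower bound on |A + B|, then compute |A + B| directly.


Cauchy-Davenport: |A + B| ≥ min(p, |A| + |B| - 1) for A, B nonempty in Z/pZ.
|A| = 5, |B| = 2, p = 13.
CD lower bound = min(13, 5 + 2 - 1) = min(13, 6) = 6.
Compute A + B mod 13 directly:
a = 3: 3+2=5, 3+9=12
a = 6: 6+2=8, 6+9=2
a = 9: 9+2=11, 9+9=5
a = 10: 10+2=12, 10+9=6
a = 12: 12+2=1, 12+9=8
A + B = {1, 2, 5, 6, 8, 11, 12}, so |A + B| = 7.
Verify: 7 ≥ 6? Yes ✓.

CD lower bound = 6, actual |A + B| = 7.


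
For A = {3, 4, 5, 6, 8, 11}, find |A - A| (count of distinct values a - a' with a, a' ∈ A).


A - A = {a - a' : a, a' ∈ A}; |A| = 6.
Bounds: 2|A|-1 ≤ |A - A| ≤ |A|² - |A| + 1, i.e. 11 ≤ |A - A| ≤ 31.
Note: 0 ∈ A - A always (from a - a). The set is symmetric: if d ∈ A - A then -d ∈ A - A.
Enumerate nonzero differences d = a - a' with a > a' (then include -d):
Positive differences: {1, 2, 3, 4, 5, 6, 7, 8}
Full difference set: {0} ∪ (positive diffs) ∪ (negative diffs).
|A - A| = 1 + 2·8 = 17 (matches direct enumeration: 17).

|A - A| = 17


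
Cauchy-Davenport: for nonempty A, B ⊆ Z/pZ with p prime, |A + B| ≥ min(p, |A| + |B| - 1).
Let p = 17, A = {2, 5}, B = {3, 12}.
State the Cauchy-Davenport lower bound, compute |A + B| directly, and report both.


Cauchy-Davenport: |A + B| ≥ min(p, |A| + |B| - 1) for A, B nonempty in Z/pZ.
|A| = 2, |B| = 2, p = 17.
CD lower bound = min(17, 2 + 2 - 1) = min(17, 3) = 3.
Compute A + B mod 17 directly:
a = 2: 2+3=5, 2+12=14
a = 5: 5+3=8, 5+12=0
A + B = {0, 5, 8, 14}, so |A + B| = 4.
Verify: 4 ≥ 3? Yes ✓.

CD lower bound = 3, actual |A + B| = 4.


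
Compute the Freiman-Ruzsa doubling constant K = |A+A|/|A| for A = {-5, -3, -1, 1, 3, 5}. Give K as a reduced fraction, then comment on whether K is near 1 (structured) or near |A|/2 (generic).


|A| = 6.
Compute A + A by enumerating all 36 pairs.
A + A = {-10, -8, -6, -4, -2, 0, 2, 4, 6, 8, 10}, so |A + A| = 11.
K = |A + A| / |A| = 11/6 (already in lowest terms) ≈ 1.8333.
Reference: AP of size 6 gives K = 11/6 ≈ 1.8333; a fully generic set of size 6 gives K ≈ 3.5000.

|A| = 6, |A + A| = 11, K = 11/6.


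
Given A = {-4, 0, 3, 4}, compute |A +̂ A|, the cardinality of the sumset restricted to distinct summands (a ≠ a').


Restricted sumset: A +̂ A = {a + a' : a ∈ A, a' ∈ A, a ≠ a'}.
Equivalently, take A + A and drop any sum 2a that is achievable ONLY as a + a for a ∈ A (i.e. sums representable only with equal summands).
Enumerate pairs (a, a') with a < a' (symmetric, so each unordered pair gives one sum; this covers all a ≠ a'):
  -4 + 0 = -4
  -4 + 3 = -1
  -4 + 4 = 0
  0 + 3 = 3
  0 + 4 = 4
  3 + 4 = 7
Collected distinct sums: {-4, -1, 0, 3, 4, 7}
|A +̂ A| = 6
(Reference bound: |A +̂ A| ≥ 2|A| - 3 for |A| ≥ 2, with |A| = 4 giving ≥ 5.)

|A +̂ A| = 6


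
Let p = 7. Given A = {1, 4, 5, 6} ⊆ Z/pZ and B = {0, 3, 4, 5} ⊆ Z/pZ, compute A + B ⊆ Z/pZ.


Work in Z/7Z: reduce every sum a + b modulo 7.
Enumerate all 16 pairs:
a = 1: 1+0=1, 1+3=4, 1+4=5, 1+5=6
a = 4: 4+0=4, 4+3=0, 4+4=1, 4+5=2
a = 5: 5+0=5, 5+3=1, 5+4=2, 5+5=3
a = 6: 6+0=6, 6+3=2, 6+4=3, 6+5=4
Distinct residues collected: {0, 1, 2, 3, 4, 5, 6}
|A + B| = 7 (out of 7 total residues).

A + B = {0, 1, 2, 3, 4, 5, 6}


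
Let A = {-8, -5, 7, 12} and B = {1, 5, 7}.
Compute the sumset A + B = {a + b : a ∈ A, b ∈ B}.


A + B = {a + b : a ∈ A, b ∈ B}.
Enumerate all |A|·|B| = 4·3 = 12 pairs (a, b) and collect distinct sums.
a = -8: -8+1=-7, -8+5=-3, -8+7=-1
a = -5: -5+1=-4, -5+5=0, -5+7=2
a = 7: 7+1=8, 7+5=12, 7+7=14
a = 12: 12+1=13, 12+5=17, 12+7=19
Collecting distinct sums: A + B = {-7, -4, -3, -1, 0, 2, 8, 12, 13, 14, 17, 19}
|A + B| = 12

A + B = {-7, -4, -3, -1, 0, 2, 8, 12, 13, 14, 17, 19}


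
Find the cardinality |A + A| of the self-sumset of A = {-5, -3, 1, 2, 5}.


A + A = {a + a' : a, a' ∈ A}; |A| = 5.
General bounds: 2|A| - 1 ≤ |A + A| ≤ |A|(|A|+1)/2, i.e. 9 ≤ |A + A| ≤ 15.
Lower bound 2|A|-1 is attained iff A is an arithmetic progression.
Enumerate sums a + a' for a ≤ a' (symmetric, so this suffices):
a = -5: -5+-5=-10, -5+-3=-8, -5+1=-4, -5+2=-3, -5+5=0
a = -3: -3+-3=-6, -3+1=-2, -3+2=-1, -3+5=2
a = 1: 1+1=2, 1+2=3, 1+5=6
a = 2: 2+2=4, 2+5=7
a = 5: 5+5=10
Distinct sums: {-10, -8, -6, -4, -3, -2, -1, 0, 2, 3, 4, 6, 7, 10}
|A + A| = 14

|A + A| = 14


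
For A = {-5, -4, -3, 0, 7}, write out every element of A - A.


A - A = {a - a' : a, a' ∈ A}.
Compute a - a' for each ordered pair (a, a'):
a = -5: -5--5=0, -5--4=-1, -5--3=-2, -5-0=-5, -5-7=-12
a = -4: -4--5=1, -4--4=0, -4--3=-1, -4-0=-4, -4-7=-11
a = -3: -3--5=2, -3--4=1, -3--3=0, -3-0=-3, -3-7=-10
a = 0: 0--5=5, 0--4=4, 0--3=3, 0-0=0, 0-7=-7
a = 7: 7--5=12, 7--4=11, 7--3=10, 7-0=7, 7-7=0
Collecting distinct values (and noting 0 appears from a-a):
A - A = {-12, -11, -10, -7, -5, -4, -3, -2, -1, 0, 1, 2, 3, 4, 5, 7, 10, 11, 12}
|A - A| = 19

A - A = {-12, -11, -10, -7, -5, -4, -3, -2, -1, 0, 1, 2, 3, 4, 5, 7, 10, 11, 12}


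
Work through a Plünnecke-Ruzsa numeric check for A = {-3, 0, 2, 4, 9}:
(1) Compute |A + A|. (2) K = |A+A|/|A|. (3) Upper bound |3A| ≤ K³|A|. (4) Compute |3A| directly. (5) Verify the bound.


|A| = 5.
Step 1: Compute A + A by enumerating all 25 pairs.
A + A = {-6, -3, -1, 0, 1, 2, 4, 6, 8, 9, 11, 13, 18}, so |A + A| = 13.
Step 2: Doubling constant K = |A + A|/|A| = 13/5 = 13/5 ≈ 2.6000.
Step 3: Plünnecke-Ruzsa gives |3A| ≤ K³·|A| = (2.6000)³ · 5 ≈ 87.8800.
Step 4: Compute 3A = A + A + A directly by enumerating all triples (a,b,c) ∈ A³; |3A| = 25.
Step 5: Check 25 ≤ 87.8800? Yes ✓.

K = 13/5, Plünnecke-Ruzsa bound K³|A| ≈ 87.8800, |3A| = 25, inequality holds.


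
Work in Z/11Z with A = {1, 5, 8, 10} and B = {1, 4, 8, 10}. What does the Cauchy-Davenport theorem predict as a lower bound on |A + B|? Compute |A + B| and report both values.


Cauchy-Davenport: |A + B| ≥ min(p, |A| + |B| - 1) for A, B nonempty in Z/pZ.
|A| = 4, |B| = 4, p = 11.
CD lower bound = min(11, 4 + 4 - 1) = min(11, 7) = 7.
Compute A + B mod 11 directly:
a = 1: 1+1=2, 1+4=5, 1+8=9, 1+10=0
a = 5: 5+1=6, 5+4=9, 5+8=2, 5+10=4
a = 8: 8+1=9, 8+4=1, 8+8=5, 8+10=7
a = 10: 10+1=0, 10+4=3, 10+8=7, 10+10=9
A + B = {0, 1, 2, 3, 4, 5, 6, 7, 9}, so |A + B| = 9.
Verify: 9 ≥ 7? Yes ✓.

CD lower bound = 7, actual |A + B| = 9.


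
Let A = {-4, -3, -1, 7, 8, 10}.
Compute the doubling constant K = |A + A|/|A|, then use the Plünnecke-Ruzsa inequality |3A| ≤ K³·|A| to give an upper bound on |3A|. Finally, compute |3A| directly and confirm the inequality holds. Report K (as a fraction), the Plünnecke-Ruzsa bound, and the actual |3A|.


|A| = 6.
Step 1: Compute A + A by enumerating all 36 pairs.
A + A = {-8, -7, -6, -5, -4, -2, 3, 4, 5, 6, 7, 9, 14, 15, 16, 17, 18, 20}, so |A + A| = 18.
Step 2: Doubling constant K = |A + A|/|A| = 18/6 = 18/6 ≈ 3.0000.
Step 3: Plünnecke-Ruzsa gives |3A| ≤ K³·|A| = (3.0000)³ · 6 ≈ 162.0000.
Step 4: Compute 3A = A + A + A directly by enumerating all triples (a,b,c) ∈ A³; |3A| = 36.
Step 5: Check 36 ≤ 162.0000? Yes ✓.

K = 18/6, Plünnecke-Ruzsa bound K³|A| ≈ 162.0000, |3A| = 36, inequality holds.


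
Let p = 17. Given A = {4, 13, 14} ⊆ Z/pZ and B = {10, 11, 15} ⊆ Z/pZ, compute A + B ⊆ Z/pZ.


Work in Z/17Z: reduce every sum a + b modulo 17.
Enumerate all 9 pairs:
a = 4: 4+10=14, 4+11=15, 4+15=2
a = 13: 13+10=6, 13+11=7, 13+15=11
a = 14: 14+10=7, 14+11=8, 14+15=12
Distinct residues collected: {2, 6, 7, 8, 11, 12, 14, 15}
|A + B| = 8 (out of 17 total residues).

A + B = {2, 6, 7, 8, 11, 12, 14, 15}


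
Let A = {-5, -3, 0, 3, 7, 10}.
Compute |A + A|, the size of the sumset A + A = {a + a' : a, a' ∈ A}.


A + A = {a + a' : a, a' ∈ A}; |A| = 6.
General bounds: 2|A| - 1 ≤ |A + A| ≤ |A|(|A|+1)/2, i.e. 11 ≤ |A + A| ≤ 21.
Lower bound 2|A|-1 is attained iff A is an arithmetic progression.
Enumerate sums a + a' for a ≤ a' (symmetric, so this suffices):
a = -5: -5+-5=-10, -5+-3=-8, -5+0=-5, -5+3=-2, -5+7=2, -5+10=5
a = -3: -3+-3=-6, -3+0=-3, -3+3=0, -3+7=4, -3+10=7
a = 0: 0+0=0, 0+3=3, 0+7=7, 0+10=10
a = 3: 3+3=6, 3+7=10, 3+10=13
a = 7: 7+7=14, 7+10=17
a = 10: 10+10=20
Distinct sums: {-10, -8, -6, -5, -3, -2, 0, 2, 3, 4, 5, 6, 7, 10, 13, 14, 17, 20}
|A + A| = 18

|A + A| = 18


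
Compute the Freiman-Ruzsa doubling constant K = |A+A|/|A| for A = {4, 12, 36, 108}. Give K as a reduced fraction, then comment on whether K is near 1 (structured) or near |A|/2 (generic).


|A| = 4.
Compute A + A by enumerating all 16 pairs.
A + A = {8, 16, 24, 40, 48, 72, 112, 120, 144, 216}, so |A + A| = 10.
K = |A + A| / |A| = 10/4 = 5/2 ≈ 2.5000.
Reference: AP of size 4 gives K = 7/4 ≈ 1.7500; a fully generic set of size 4 gives K ≈ 2.5000.

|A| = 4, |A + A| = 10, K = 10/4 = 5/2.


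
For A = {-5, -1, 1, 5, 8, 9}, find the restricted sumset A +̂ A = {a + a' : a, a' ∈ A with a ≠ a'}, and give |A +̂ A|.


Restricted sumset: A +̂ A = {a + a' : a ∈ A, a' ∈ A, a ≠ a'}.
Equivalently, take A + A and drop any sum 2a that is achievable ONLY as a + a for a ∈ A (i.e. sums representable only with equal summands).
Enumerate pairs (a, a') with a < a' (symmetric, so each unordered pair gives one sum; this covers all a ≠ a'):
  -5 + -1 = -6
  -5 + 1 = -4
  -5 + 5 = 0
  -5 + 8 = 3
  -5 + 9 = 4
  -1 + 1 = 0
  -1 + 5 = 4
  -1 + 8 = 7
  -1 + 9 = 8
  1 + 5 = 6
  1 + 8 = 9
  1 + 9 = 10
  5 + 8 = 13
  5 + 9 = 14
  8 + 9 = 17
Collected distinct sums: {-6, -4, 0, 3, 4, 6, 7, 8, 9, 10, 13, 14, 17}
|A +̂ A| = 13
(Reference bound: |A +̂ A| ≥ 2|A| - 3 for |A| ≥ 2, with |A| = 6 giving ≥ 9.)

|A +̂ A| = 13
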